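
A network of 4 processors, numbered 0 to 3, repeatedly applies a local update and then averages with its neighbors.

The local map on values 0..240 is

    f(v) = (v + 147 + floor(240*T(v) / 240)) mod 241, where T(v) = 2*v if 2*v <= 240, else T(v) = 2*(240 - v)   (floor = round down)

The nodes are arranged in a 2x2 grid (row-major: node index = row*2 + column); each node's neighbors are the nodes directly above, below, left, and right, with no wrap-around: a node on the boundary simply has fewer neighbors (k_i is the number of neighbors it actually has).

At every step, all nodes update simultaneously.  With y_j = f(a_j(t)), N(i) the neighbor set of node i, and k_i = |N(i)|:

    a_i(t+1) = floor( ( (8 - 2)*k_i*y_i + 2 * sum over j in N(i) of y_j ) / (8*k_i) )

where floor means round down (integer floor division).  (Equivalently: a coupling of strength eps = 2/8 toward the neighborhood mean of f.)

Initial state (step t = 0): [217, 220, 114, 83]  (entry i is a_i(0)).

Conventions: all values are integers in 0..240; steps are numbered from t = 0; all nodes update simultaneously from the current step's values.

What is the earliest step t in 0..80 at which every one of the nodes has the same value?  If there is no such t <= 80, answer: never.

Simulating step by step:
t=0: [217, 220, 114, 83]  (not all equal)
t=1: [148, 165, 45, 137]  (not all equal)
t=2: [211, 196, 61, 38]  (not all equal)
t=3: [166, 166, 91, 49]  (not all equal)
t=4: [214, 199, 168, 89]  (not all equal)
t=5: [179, 183, 206, 180]  (not all equal)
t=6: [203, 203, 186, 202]  (not all equal)
t=7: [185, 183, 195, 185]  (not all equal)
t=8: [200, 202, 193, 200]  (not all equal)
t=9: [186, 184, 191, 186]  (not all equal)
t=10: [199, 201, 196, 199]  (not all equal)
t=11: [187, 185, 189, 187]  (not all equal)
t=12: [199, 200, 197, 199]  (not all equal)
t=13: [187, 186, 188, 187]  (not all equal)
t=14: [199, 199, 198, 199]  (not all equal)
t=15: [187, 187, 187, 187]  (all equal)

Answer: 15
Key observation: Synchronization is absorbing here: once all nodes are equal they stay equal, and step 15 is the first all-equal step.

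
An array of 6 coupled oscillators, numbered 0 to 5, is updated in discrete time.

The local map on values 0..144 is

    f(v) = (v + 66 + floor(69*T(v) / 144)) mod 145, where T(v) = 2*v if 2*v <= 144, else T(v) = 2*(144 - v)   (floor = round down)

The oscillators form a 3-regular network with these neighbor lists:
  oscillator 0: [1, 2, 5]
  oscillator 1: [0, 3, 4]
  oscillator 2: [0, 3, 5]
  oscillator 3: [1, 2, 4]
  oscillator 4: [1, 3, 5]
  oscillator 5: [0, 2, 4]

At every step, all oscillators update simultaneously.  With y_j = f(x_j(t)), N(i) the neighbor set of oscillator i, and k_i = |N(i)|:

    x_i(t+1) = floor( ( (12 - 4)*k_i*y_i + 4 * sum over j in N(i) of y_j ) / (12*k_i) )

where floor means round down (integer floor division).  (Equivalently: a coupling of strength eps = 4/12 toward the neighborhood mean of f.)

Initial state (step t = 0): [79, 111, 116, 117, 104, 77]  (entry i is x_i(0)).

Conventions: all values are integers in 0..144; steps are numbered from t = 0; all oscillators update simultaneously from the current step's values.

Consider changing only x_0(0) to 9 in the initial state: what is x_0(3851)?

Simulating step by step:
t=0: [9, 111, 116, 117, 104, 77]
t=1: [76, 65, 65, 63, 62, 64]
t=2: [57, 48, 48, 44, 43, 47]
t=3: [26, 14, 15, 8, 7, 14]
t=4: [108, 92, 95, 83, 82, 94]
t=5: [62, 62, 62, 62, 62, 62]
t=6: [42, 42, 42, 42, 42, 42]
t=7: [3, 3, 3, 3, 3, 3]
t=8: [71, 71, 71, 71, 71, 71]
t=9: [60, 60, 60, 60, 60, 60]
t=10: [38, 38, 38, 38, 38, 38]
t=11: [140, 140, 140, 140, 140, 140]
t=12: [64, 64, 64, 64, 64, 64]
t=13: [46, 46, 46, 46, 46, 46]
t=14: [11, 11, 11, 11, 11, 11]
t=15: [87, 87, 87, 87, 87, 87]
t=16: [62, 62, 62, 62, 62, 62]

Answer: x_0(3851) = 64
Key observation: The state at step 5, [62, 62, 62, 62, 62, 62], reappears at step 16: the system is in a cycle of period 11 from step 5 on.  Therefore the state at step 3851 equals the state at step 5 + ((3851 - 5) mod 11) = 12, which is [64, 64, 64, 64, 64, 64].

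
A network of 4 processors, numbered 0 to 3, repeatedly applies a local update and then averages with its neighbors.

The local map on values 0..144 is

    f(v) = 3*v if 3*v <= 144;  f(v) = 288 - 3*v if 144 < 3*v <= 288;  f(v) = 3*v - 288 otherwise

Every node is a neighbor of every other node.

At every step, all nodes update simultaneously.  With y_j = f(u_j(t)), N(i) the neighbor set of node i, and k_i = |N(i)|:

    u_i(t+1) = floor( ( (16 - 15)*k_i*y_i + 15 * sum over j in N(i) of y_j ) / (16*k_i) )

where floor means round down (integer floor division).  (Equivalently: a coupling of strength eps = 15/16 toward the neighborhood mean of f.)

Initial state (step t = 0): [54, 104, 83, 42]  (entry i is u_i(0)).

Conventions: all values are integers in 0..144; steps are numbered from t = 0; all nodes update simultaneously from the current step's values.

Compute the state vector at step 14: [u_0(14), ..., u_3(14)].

Answer: [45, 45, 45, 45]

Derivation:
t=0: [54, 104, 83, 42]
t=1: [66, 92, 88, 66]
t=2: [45, 64, 61, 45]
t=3: [113, 123, 120, 113]
t=4: [66, 59, 61, 66]
t=5: [101, 96, 97, 101]
t=6: [6, 10, 9, 6]
t=7: [24, 21, 22, 24]
t=8: [67, 69, 68, 67]
t=9: [84, 85, 84, 84]
t=10: [35, 35, 35, 35]
t=11: [105, 105, 105, 105]
t=12: [27, 27, 27, 27]
t=13: [81, 81, 81, 81]
t=14: [45, 45, 45, 45]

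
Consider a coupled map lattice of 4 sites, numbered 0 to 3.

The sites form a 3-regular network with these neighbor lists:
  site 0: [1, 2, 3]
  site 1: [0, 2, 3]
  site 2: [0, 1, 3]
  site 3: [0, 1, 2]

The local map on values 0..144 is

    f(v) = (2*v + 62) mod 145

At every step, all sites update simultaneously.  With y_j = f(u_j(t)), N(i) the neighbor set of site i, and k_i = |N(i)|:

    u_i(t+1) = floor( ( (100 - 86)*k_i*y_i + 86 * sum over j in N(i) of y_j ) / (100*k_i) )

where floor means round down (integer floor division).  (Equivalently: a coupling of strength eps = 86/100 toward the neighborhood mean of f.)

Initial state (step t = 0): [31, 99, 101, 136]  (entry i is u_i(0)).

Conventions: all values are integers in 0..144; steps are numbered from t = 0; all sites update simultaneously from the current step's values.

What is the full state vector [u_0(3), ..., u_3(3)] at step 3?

Simulating step by step:
t=0: [31, 99, 101, 136]
t=1: [97, 98, 97, 108]
t=2: [117, 117, 117, 114]
t=3: [4, 4, 4, 5]

Answer: [4, 4, 4, 5]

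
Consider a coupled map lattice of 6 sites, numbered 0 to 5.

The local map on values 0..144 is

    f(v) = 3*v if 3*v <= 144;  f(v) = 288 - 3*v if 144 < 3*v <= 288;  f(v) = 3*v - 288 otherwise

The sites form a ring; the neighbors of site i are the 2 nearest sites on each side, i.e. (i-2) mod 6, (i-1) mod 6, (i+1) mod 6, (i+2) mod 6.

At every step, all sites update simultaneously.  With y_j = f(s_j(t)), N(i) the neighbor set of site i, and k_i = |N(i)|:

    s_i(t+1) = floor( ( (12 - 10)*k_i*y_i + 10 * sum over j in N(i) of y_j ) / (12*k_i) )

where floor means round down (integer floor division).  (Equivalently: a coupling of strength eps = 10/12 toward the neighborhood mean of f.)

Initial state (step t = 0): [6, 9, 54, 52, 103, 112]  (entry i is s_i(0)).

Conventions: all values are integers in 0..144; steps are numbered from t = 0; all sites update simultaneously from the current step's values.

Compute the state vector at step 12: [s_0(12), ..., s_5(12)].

Simulating step by step:
t=0: [6, 9, 54, 52, 103, 112]
t=1: [49, 72, 62, 68, 71, 49]
t=2: [104, 109, 94, 95, 110, 101]
t=3: [25, 16, 23, 21, 17, 25]
t=4: [63, 66, 60, 61, 67, 61]
t=5: [97, 101, 97, 98, 101, 96]
t=6: [7, 5, 8, 7, 5, 8]
t=7: [19, 21, 19, 19, 21, 19]
t=8: [59, 58, 59, 59, 58, 59]
t=9: [112, 111, 112, 112, 111, 112]
t=10: [46, 47, 46, 46, 47, 46]
t=11: [139, 138, 139, 139, 138, 139]
t=12: [127, 128, 127, 127, 128, 127]

Answer: [127, 128, 127, 127, 128, 127]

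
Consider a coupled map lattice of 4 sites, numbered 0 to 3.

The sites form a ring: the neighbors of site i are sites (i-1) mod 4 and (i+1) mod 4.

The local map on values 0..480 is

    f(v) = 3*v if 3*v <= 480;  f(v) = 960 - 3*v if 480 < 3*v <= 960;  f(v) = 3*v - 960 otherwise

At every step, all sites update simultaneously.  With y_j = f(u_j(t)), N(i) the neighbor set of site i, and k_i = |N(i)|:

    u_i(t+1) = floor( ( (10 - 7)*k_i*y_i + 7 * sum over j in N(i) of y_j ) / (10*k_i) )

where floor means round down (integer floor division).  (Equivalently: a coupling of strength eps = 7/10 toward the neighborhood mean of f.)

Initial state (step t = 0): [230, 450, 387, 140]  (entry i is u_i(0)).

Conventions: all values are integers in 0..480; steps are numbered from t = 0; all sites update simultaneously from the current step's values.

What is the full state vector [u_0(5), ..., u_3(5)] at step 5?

Simulating step by step:
t=0: [230, 450, 387, 140]
t=1: [364, 281, 343, 290]
t=2: [112, 105, 93, 97]
t=3: [312, 309, 295, 302]
t=4: [37, 44, 52, 50]
t=5: [132, 133, 145, 138]

Answer: [132, 133, 145, 138]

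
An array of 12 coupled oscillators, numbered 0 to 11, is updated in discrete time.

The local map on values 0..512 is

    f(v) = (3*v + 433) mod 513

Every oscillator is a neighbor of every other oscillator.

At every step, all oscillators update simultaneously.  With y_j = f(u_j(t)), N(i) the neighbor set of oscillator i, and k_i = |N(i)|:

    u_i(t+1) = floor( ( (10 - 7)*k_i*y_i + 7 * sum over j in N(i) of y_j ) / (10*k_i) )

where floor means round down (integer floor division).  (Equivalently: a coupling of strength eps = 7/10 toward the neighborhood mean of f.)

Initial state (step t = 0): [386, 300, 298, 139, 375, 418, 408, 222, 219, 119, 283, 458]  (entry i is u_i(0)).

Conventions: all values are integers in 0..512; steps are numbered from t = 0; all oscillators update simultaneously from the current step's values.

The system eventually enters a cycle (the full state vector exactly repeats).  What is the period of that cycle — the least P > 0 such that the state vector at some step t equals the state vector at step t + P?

Answer: 18
Key observation: The state at step 25, [391, 391, 391, 391, 391, 391, 391, 391, 391, 391, 391, 391], reappears at step 43 — and no state repeats earlier — so the cycle the system enters has period 18.

Derivation:
t=0: [386, 300, 298, 139, 375, 418, 408, 222, 219, 119, 283, 458]
t=1: [153, 213, 212, 220, 145, 176, 169, 158, 156, 206, 201, 204]
t=2: [255, 176, 175, 181, 249, 271, 266, 258, 257, 171, 167, 170]
t=3: [279, 344, 343, 348, 275, 290, 287, 281, 280, 340, 338, 340]
t=4: [319, 365, 365, 368, 316, 327, 325, 321, 320, 363, 361, 363]
t=5: [418, 451, 451, 453, 416, 424, 422, 419, 419, 449, 448, 449]
t=6: [186, 210, 210, 211, 185, 191, 189, 187, 187, 208, 208, 208]
t=7: [310, 206, 206, 206, 309, 313, 312, 311, 311, 204, 204, 204]
t=8: [217, 144, 144, 144, 217, 220, 219, 218, 218, 142, 142, 142]
t=9: [170, 239, 239, 239, 170, 172, 171, 171, 171, 238, 238, 238]
t=10: [313, 241, 241, 241, 313, 314, 314, 314, 314, 240, 240, 240]
t=11: [263, 212, 212, 212, 263, 264, 264, 264, 264, 211, 211, 211]
t=12: [137, 101, 101, 101, 137, 138, 138, 138, 138, 100, 100, 100]
t=13: [289, 264, 264, 264, 289, 290, 290, 290, 290, 263, 263, 263]
t=14: [245, 227, 227, 227, 245, 246, 246, 246, 246, 227, 227, 227]
t=15: [122, 109, 109, 109, 122, 122, 122, 122, 122, 109, 109, 109]
t=16: [271, 261, 261, 261, 271, 271, 271, 271, 271, 261, 261, 261]
t=17: [208, 201, 201, 201, 208, 208, 208, 208, 208, 201, 201, 201]
t=18: [22, 18, 18, 18, 22, 22, 22, 22, 22, 18, 18, 18]
t=19: [494, 491, 491, 491, 494, 494, 494, 494, 494, 491, 491, 491]
t=20: [372, 370, 370, 370, 372, 372, 372, 372, 372, 370, 370, 370]
t=21: [7, 6, 6, 6, 7, 7, 7, 7, 7, 6, 6, 6]
t=22: [452, 452, 452, 452, 452, 452, 452, 452, 452, 452, 452, 452]
t=23: [250, 250, 250, 250, 250, 250, 250, 250, 250, 250, 250, 250]
t=24: [157, 157, 157, 157, 157, 157, 157, 157, 157, 157, 157, 157]
t=25: [391, 391, 391, 391, 391, 391, 391, 391, 391, 391, 391, 391]
t=26: [67, 67, 67, 67, 67, 67, 67, 67, 67, 67, 67, 67]
t=27: [121, 121, 121, 121, 121, 121, 121, 121, 121, 121, 121, 121]
t=28: [283, 283, 283, 283, 283, 283, 283, 283, 283, 283, 283, 283]
t=29: [256, 256, 256, 256, 256, 256, 256, 256, 256, 256, 256, 256]
t=30: [175, 175, 175, 175, 175, 175, 175, 175, 175, 175, 175, 175]
t=31: [445, 445, 445, 445, 445, 445, 445, 445, 445, 445, 445, 445]
t=32: [229, 229, 229, 229, 229, 229, 229, 229, 229, 229, 229, 229]
t=33: [94, 94, 94, 94, 94, 94, 94, 94, 94, 94, 94, 94]
t=34: [202, 202, 202, 202, 202, 202, 202, 202, 202, 202, 202, 202]
t=35: [13, 13, 13, 13, 13, 13, 13, 13, 13, 13, 13, 13]
t=36: [472, 472, 472, 472, 472, 472, 472, 472, 472, 472, 472, 472]
t=37: [310, 310, 310, 310, 310, 310, 310, 310, 310, 310, 310, 310]
t=38: [337, 337, 337, 337, 337, 337, 337, 337, 337, 337, 337, 337]
t=39: [418, 418, 418, 418, 418, 418, 418, 418, 418, 418, 418, 418]
t=40: [148, 148, 148, 148, 148, 148, 148, 148, 148, 148, 148, 148]
t=41: [364, 364, 364, 364, 364, 364, 364, 364, 364, 364, 364, 364]
t=42: [499, 499, 499, 499, 499, 499, 499, 499, 499, 499, 499, 499]
t=43: [391, 391, 391, 391, 391, 391, 391, 391, 391, 391, 391, 391]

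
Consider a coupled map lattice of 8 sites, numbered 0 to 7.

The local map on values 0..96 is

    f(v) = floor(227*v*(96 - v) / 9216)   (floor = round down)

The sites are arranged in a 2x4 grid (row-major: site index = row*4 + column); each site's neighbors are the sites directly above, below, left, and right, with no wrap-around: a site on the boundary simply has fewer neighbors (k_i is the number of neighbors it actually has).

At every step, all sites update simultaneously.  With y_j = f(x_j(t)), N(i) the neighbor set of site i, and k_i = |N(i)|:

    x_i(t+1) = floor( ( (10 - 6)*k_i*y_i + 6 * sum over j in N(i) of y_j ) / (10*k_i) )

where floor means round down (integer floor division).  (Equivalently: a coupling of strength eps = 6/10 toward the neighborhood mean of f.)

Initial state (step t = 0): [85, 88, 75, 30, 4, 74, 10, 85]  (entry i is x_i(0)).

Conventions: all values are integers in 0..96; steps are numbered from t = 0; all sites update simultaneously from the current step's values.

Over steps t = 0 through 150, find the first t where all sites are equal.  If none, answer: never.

Answer: 4
Key observation: Synchronization is absorbing here: once all sites are equal they stay equal, and step 4 is the first all-equal step.

Derivation:
t=0: [85, 88, 75, 30, 4, 74, 10, 85]  (not all equal)
t=1: [17, 27, 32, 37, 22, 25, 28, 29]  (not all equal)
t=2: [38, 43, 48, 50, 38, 43, 46, 48]  (not all equal)
t=3: [54, 55, 56, 56, 54, 55, 56, 56]  (not all equal)
t=4: [55, 55, 55, 55, 55, 55, 55, 55]  (all equal)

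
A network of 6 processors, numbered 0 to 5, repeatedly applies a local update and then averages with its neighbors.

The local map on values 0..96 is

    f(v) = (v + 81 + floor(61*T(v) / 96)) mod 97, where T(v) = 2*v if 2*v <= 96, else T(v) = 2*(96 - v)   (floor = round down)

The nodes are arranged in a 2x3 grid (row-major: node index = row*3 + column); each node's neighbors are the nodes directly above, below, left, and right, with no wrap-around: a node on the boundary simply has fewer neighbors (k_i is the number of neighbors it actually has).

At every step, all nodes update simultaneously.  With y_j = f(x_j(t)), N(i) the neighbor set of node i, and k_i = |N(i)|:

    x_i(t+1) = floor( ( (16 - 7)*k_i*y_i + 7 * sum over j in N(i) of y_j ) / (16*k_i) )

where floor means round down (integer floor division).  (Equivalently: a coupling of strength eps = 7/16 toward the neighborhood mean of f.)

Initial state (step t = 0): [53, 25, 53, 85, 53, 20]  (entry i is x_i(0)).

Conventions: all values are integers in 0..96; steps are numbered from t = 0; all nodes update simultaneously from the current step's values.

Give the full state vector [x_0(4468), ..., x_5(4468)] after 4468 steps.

Simulating step by step:
t=0: [53, 25, 53, 85, 53, 20]
t=1: [77, 62, 66, 85, 73, 56]
t=2: [85, 87, 88, 83, 86, 88]
t=3: [82, 82, 82, 82, 82, 82]
t=4: [83, 83, 83, 83, 83, 83]
t=5: [83, 83, 83, 83, 83, 83]

Answer: [83, 83, 83, 83, 83, 83]
Key observation: The state at step 4, [83, 83, 83, 83, 83, 83], reappears at step 5: the system is in a cycle of period 1 from step 4 on.  Therefore the state at step 4468 equals the state at step 4 + ((4468 - 4) mod 1) = 4, which is [83, 83, 83, 83, 83, 83].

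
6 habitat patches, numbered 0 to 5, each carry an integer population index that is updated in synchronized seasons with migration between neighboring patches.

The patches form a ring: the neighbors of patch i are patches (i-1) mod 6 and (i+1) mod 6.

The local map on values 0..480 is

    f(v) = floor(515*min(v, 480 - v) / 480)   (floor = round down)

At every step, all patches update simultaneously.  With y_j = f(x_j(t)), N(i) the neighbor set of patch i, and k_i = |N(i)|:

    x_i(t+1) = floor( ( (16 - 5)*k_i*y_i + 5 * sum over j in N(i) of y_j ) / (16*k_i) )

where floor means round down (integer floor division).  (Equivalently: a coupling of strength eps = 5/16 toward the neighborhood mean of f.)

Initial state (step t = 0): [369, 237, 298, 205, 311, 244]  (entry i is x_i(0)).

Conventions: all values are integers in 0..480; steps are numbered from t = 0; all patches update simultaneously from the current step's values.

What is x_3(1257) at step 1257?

Answer: x_3(1257) = 244
Key observation: The state at step 5, [251, 247, 243, 244, 247, 251], reappears at step 7: the system is in a cycle of period 2 from step 5 on.  Therefore the state at step 1257 equals the state at step 5 + ((1257 - 5) mod 2) = 5, which is [251, 247, 243, 244, 247, 251].

Derivation:
t=0: [369, 237, 298, 205, 311, 244]
t=1: [161, 223, 207, 209, 198, 220]
t=2: [192, 225, 224, 221, 217, 222]
t=3: [216, 235, 239, 236, 233, 232]
t=4: [236, 249, 254, 252, 249, 245]
t=5: [251, 247, 243, 244, 247, 251]
t=6: [245, 249, 253, 252, 249, 245]
t=7: [251, 247, 243, 244, 247, 251]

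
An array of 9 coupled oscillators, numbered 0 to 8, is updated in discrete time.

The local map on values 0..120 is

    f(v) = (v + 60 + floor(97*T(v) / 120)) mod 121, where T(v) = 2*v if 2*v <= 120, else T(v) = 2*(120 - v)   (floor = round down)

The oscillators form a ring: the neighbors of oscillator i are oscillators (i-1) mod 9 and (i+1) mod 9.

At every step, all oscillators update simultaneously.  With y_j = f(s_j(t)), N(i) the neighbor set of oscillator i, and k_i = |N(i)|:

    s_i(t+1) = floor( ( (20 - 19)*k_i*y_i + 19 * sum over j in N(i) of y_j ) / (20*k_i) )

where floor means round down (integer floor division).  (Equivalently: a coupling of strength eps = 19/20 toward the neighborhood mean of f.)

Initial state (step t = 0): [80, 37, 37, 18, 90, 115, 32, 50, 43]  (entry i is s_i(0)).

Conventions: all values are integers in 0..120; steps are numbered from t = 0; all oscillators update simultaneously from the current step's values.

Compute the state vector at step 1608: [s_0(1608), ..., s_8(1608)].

Answer: [83, 83, 83, 83, 83, 83, 83, 83, 83]
Key observation: The state at step 6, [83, 83, 83, 83, 83, 83, 83, 83, 83], reappears at step 8: the system is in a cycle of period 2 from step 6 on.  Therefore the state at step 1608 equals the state at step 6 + ((1608 - 6) mod 2) = 6, which is [83, 83, 83, 83, 83, 83, 83, 83, 83].

Derivation:
t=0: [80, 37, 37, 18, 90, 115, 32, 50, 43]
t=1: [45, 57, 69, 58, 84, 50, 63, 38, 74]
t=2: [85, 73, 89, 85, 79, 86, 55, 87, 49]
t=3: [77, 79, 83, 80, 79, 82, 79, 74, 78]
t=4: [84, 83, 83, 82, 82, 83, 84, 84, 85]
t=5: [80, 81, 81, 81, 81, 81, 81, 80, 80]
t=6: [83, 83, 83, 83, 83, 83, 83, 83, 83]
t=7: [81, 81, 81, 81, 81, 81, 81, 81, 81]
t=8: [83, 83, 83, 83, 83, 83, 83, 83, 83]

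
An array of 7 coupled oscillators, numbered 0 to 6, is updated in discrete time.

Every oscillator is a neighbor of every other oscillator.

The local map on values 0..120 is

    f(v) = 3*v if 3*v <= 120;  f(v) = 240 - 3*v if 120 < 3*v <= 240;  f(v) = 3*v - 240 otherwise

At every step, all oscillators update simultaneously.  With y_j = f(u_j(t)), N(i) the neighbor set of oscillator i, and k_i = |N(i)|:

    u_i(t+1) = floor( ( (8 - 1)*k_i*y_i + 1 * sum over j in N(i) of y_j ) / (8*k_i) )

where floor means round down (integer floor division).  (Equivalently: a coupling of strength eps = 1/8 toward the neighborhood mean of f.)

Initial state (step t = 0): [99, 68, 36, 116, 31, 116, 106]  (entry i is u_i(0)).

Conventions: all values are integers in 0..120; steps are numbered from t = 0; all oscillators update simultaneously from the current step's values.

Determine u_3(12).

Answer: u_3(12) = 44

Derivation:
t=0: [99, 68, 36, 116, 31, 116, 106]
t=1: [60, 43, 104, 104, 91, 104, 78]
t=2: [60, 103, 70, 70, 37, 70, 14]
t=3: [59, 66, 33, 33, 102, 33, 43]
t=4: [65, 47, 96, 96, 68, 96, 106]
t=5: [46, 92, 49, 49, 39, 49, 75]
t=6: [98, 42, 90, 90, 111, 90, 24]
t=7: [54, 106, 34, 34, 88, 34, 70]
t=8: [77, 77, 97, 97, 31, 97, 36]
t=9: [15, 15, 51, 51, 87, 51, 100]
t=10: [47, 47, 83, 83, 26, 83, 60]
t=11: [92, 92, 15, 15, 74, 15, 58]
t=12: [36, 36, 44, 44, 21, 44, 62]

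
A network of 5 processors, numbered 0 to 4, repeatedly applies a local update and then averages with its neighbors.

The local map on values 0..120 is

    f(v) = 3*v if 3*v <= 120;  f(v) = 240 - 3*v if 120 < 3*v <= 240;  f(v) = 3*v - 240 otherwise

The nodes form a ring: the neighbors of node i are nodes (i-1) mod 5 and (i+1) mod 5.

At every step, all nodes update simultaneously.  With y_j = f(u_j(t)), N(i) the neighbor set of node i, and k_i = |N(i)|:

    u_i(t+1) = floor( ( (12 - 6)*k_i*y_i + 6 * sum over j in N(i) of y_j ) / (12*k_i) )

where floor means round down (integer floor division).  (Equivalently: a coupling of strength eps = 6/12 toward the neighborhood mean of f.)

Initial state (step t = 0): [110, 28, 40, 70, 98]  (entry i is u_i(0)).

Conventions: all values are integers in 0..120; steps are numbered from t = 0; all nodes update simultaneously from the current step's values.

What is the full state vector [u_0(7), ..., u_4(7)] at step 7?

Simulating step by step:
t=0: [110, 28, 40, 70, 98]
t=1: [79, 94, 88, 58, 57]
t=2: [29, 27, 39, 56, 51]
t=3: [85, 91, 96, 87, 83]
t=4: [18, 32, 37, 24, 13]
t=5: [60, 89, 97, 73, 51]
t=6: [58, 41, 37, 45, 63]
t=7: [75, 102, 111, 93, 68]

Answer: [75, 102, 111, 93, 68]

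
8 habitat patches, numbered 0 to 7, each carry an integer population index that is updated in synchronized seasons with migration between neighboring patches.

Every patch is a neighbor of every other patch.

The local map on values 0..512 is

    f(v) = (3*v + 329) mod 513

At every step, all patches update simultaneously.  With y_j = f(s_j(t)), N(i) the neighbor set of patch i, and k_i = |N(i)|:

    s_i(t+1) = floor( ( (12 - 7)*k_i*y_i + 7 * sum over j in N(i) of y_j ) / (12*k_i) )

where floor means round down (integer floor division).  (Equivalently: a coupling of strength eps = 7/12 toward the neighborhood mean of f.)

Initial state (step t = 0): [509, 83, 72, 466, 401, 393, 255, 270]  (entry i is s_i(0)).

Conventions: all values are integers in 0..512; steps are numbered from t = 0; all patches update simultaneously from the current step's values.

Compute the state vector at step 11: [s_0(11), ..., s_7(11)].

Answer: [206, 293, 282, 334, 269, 261, 294, 309]

Derivation:
t=0: [509, 83, 72, 466, 401, 393, 255, 270]
t=1: [253, 169, 158, 210, 316, 308, 170, 185]
t=2: [212, 299, 288, 340, 275, 267, 300, 315]
t=3: [302, 218, 207, 259, 194, 186, 219, 234]
t=4: [273, 360, 349, 230, 336, 328, 361, 205]
t=5: [272, 359, 348, 400, 335, 327, 360, 375]
t=6: [269, 356, 345, 397, 332, 324, 357, 372]
t=7: [260, 347, 336, 388, 323, 315, 348, 363]
t=8: [233, 320, 309, 361, 296, 288, 321, 336]
t=9: [152, 239, 228, 280, 215, 207, 240, 255]
t=10: [251, 167, 327, 208, 314, 306, 168, 183]
t=11: [206, 293, 282, 334, 269, 261, 294, 309]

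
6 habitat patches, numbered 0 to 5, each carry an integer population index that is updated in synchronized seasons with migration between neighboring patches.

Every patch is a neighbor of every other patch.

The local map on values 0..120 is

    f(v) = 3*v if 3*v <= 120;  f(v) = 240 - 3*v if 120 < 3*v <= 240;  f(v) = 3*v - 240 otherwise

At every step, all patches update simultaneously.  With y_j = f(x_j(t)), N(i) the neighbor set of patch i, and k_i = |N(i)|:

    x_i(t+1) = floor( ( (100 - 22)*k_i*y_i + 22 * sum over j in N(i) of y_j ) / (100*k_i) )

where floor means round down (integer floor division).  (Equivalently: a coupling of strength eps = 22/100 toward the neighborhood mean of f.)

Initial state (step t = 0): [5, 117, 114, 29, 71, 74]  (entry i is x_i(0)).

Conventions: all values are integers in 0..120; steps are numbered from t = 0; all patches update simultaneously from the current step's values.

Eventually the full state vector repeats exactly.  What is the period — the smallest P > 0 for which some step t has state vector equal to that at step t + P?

Simulating step by step:
t=0: [5, 117, 114, 29, 71, 74]
t=1: [26, 97, 90, 79, 35, 29]
t=2: [72, 53, 37, 17, 92, 79]
t=3: [31, 73, 95, 51, 39, 15]
t=4: [86, 33, 51, 81, 104, 51]
t=5: [29, 88, 80, 18, 69, 80]
t=6: [72, 26, 8, 48, 33, 8]
t=7: [32, 72, 32, 85, 88, 32]
t=8: [86, 33, 86, 26, 33, 86]
t=9: [27, 87, 27, 71, 87, 27]
t=10: [73, 29, 73, 33, 29, 73]
t=11: [30, 78, 30, 87, 78, 30]
t=12: [79, 17, 79, 28, 17, 79]
t=13: [10, 46, 10, 70, 46, 10]
t=14: [36, 89, 36, 36, 89, 36]
t=15: [100, 41, 100, 100, 41, 100]
t=16: [65, 106, 65, 65, 106, 65]
t=17: [47, 72, 47, 47, 72, 47]
t=18: [92, 37, 92, 92, 37, 92]
t=19: [42, 97, 42, 42, 97, 42]
t=20: [108, 62, 108, 108, 62, 108]
t=21: [81, 59, 81, 81, 59, 81]
t=22: [8, 52, 8, 8, 52, 8]
t=23: [29, 73, 29, 29, 73, 29]
t=24: [81, 32, 81, 81, 32, 81]
t=25: [11, 79, 11, 11, 79, 11]
t=26: [30, 8, 30, 30, 8, 30]
t=27: [84, 35, 84, 84, 35, 84]
t=28: [20, 88, 20, 20, 88, 20]
t=29: [56, 30, 56, 56, 30, 56]
t=30: [73, 86, 73, 73, 86, 73]
t=31: [20, 18, 20, 20, 18, 20]
t=32: [59, 55, 59, 59, 55, 59]
t=33: [64, 72, 64, 64, 72, 64]
t=34: [45, 28, 45, 45, 28, 45]
t=35: [103, 87, 103, 103, 87, 103]
t=36: [64, 29, 64, 64, 29, 64]
t=37: [51, 80, 51, 51, 80, 51]
t=38: [79, 15, 79, 79, 15, 79]
t=39: [6, 37, 6, 6, 37, 6]
t=40: [26, 94, 26, 26, 94, 26]
t=41: [74, 48, 74, 74, 48, 74]
t=42: [24, 82, 24, 24, 82, 24]
t=43: [66, 17, 66, 66, 17, 66]
t=44: [42, 49, 42, 42, 49, 42]
t=45: [112, 96, 112, 112, 96, 112]
t=46: [91, 56, 91, 91, 56, 91]
t=47: [36, 65, 36, 36, 65, 36]
t=48: [102, 56, 102, 102, 56, 102]
t=49: [66, 70, 66, 66, 70, 66]
t=50: [40, 32, 40, 40, 32, 40]
t=51: [117, 100, 117, 117, 100, 117]
t=52: [106, 68, 106, 106, 68, 106]
t=53: [74, 43, 74, 74, 43, 74]
t=54: [26, 94, 26, 26, 94, 26]

Answer: 14
Key observation: The state at step 40, [26, 94, 26, 26, 94, 26], reappears at step 54 — and no state repeats earlier — so the cycle the system enters has period 14.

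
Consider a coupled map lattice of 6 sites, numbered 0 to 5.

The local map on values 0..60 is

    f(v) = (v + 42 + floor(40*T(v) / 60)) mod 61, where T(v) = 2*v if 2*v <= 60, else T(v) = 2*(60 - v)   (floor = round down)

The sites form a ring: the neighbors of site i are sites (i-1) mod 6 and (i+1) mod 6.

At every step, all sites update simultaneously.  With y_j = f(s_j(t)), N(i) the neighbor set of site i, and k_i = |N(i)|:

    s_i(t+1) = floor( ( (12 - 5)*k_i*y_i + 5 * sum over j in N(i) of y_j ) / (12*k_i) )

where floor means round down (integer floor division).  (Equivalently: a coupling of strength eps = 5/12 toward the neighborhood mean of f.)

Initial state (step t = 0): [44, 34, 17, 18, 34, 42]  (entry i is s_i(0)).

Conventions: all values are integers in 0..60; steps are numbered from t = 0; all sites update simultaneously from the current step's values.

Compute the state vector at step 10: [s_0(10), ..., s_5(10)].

Simulating step by step:
t=0: [44, 34, 17, 18, 34, 42]
t=1: [46, 42, 26, 27, 43, 47]
t=2: [45, 45, 42, 43, 45, 45]
t=3: [46, 46, 46, 46, 46, 46]
t=4: [45, 45, 45, 45, 45, 45]
t=5: [46, 46, 46, 46, 46, 46]
t=6: [45, 45, 45, 45, 45, 45]
t=7: [46, 46, 46, 46, 46, 46]
t=8: [45, 45, 45, 45, 45, 45]
t=9: [46, 46, 46, 46, 46, 46]
t=10: [45, 45, 45, 45, 45, 45]

Answer: [45, 45, 45, 45, 45, 45]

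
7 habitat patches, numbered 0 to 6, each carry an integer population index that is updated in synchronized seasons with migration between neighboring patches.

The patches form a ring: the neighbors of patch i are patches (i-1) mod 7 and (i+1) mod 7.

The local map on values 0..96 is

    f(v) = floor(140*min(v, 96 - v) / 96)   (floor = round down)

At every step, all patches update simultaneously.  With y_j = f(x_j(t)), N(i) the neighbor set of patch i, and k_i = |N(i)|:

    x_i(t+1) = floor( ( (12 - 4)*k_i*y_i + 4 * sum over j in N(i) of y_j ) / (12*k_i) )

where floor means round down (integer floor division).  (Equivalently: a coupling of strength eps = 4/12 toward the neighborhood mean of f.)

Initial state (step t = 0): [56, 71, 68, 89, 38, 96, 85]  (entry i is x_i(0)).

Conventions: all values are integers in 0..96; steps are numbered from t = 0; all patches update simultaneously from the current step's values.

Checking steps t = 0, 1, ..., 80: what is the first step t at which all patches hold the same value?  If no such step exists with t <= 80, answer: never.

Answer: never
Key observation: The state at step 23 reappears at step 25 — the system is in a cycle of period 2 from step 23 on.  No step 0..25 is synchronized, and the cycle repeats forever, so no step up to 80 (or ever) has all patches equal.

Derivation:
t=0: [56, 71, 68, 89, 38, 96, 85]  (not all equal)
t=1: [47, 40, 34, 22, 38, 11, 20]  (not all equal)
t=2: [59, 58, 47, 38, 44, 24, 33]  (not all equal)
t=3: [52, 56, 63, 58, 57, 42, 46]  (not all equal)
t=4: [63, 57, 50, 54, 56, 61, 65]  (not all equal)
t=5: [48, 56, 64, 61, 57, 51, 46]  (not all equal)
t=6: [67, 58, 48, 51, 56, 63, 67]  (not all equal)
t=7: [44, 55, 66, 64, 57, 48, 43]  (not all equal)
t=8: [62, 57, 46, 47, 56, 66, 63]  (not all equal)
t=9: [50, 56, 65, 66, 57, 46, 47]  (not all equal)
t=10: [65, 57, 46, 45, 55, 65, 67]  (not all equal)
t=11: [46, 56, 64, 64, 57, 46, 43]  (not all equal)
t=12: [64, 57, 48, 47, 56, 64, 63]  (not all equal)
t=13: [48, 56, 67, 66, 57, 48, 47]  (not all equal)
t=14: [67, 57, 44, 45, 56, 67, 68]  (not all equal)
t=15: [44, 55, 62, 63, 56, 44, 40]  (not all equal)
t=16: [62, 58, 50, 49, 57, 62, 60]  (not all equal)
t=17: [50, 56, 65, 65, 56, 50, 51]  (not all equal)
t=18: [65, 57, 47, 47, 57, 65, 65]  (not all equal)
t=19: [46, 56, 66, 66, 56, 46, 45]  (not all equal)
t=20: [65, 57, 45, 45, 57, 65, 65]  (not all equal)
t=21: [46, 55, 63, 63, 55, 46, 45]  (not all equal)
t=22: [65, 58, 49, 49, 58, 65, 65]  (not all equal)
t=23: [46, 55, 65, 65, 55, 46, 45]  (not all equal)
t=24: [65, 58, 47, 47, 58, 65, 65]  (not all equal)
t=25: [46, 55, 65, 65, 55, 46, 45]  (not all equal)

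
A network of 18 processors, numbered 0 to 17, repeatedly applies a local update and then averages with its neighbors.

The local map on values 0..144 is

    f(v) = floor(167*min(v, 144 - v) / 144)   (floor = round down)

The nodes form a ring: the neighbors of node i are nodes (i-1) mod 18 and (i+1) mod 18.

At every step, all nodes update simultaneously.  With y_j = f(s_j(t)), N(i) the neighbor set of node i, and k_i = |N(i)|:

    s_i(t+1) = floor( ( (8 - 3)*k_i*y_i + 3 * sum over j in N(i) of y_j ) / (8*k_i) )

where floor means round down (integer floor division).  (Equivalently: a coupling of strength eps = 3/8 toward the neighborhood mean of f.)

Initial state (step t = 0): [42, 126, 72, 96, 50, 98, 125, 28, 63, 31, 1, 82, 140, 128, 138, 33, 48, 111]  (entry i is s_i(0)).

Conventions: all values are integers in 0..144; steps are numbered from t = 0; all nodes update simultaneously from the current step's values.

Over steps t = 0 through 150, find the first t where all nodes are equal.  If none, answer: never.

Answer: 18
Key observation: Synchronization is absorbing here: once all nodes are equal they stay equal, and step 18 is the first all-equal step.

Derivation:
t=0: [42, 126, 72, 96, 50, 98, 125, 28, 63, 31, 1, 82, 140, 128, 138, 33, 48, 111]  (not all equal)
t=1: [40, 37, 65, 60, 55, 47, 29, 37, 58, 35, 20, 45, 19, 13, 14, 35, 48, 43]  (not all equal)
t=2: [45, 48, 67, 69, 62, 51, 38, 45, 57, 41, 31, 40, 26, 16, 20, 38, 51, 49]  (not all equal)
t=3: [53, 58, 73, 77, 70, 58, 48, 53, 59, 48, 39, 40, 30, 21, 26, 42, 55, 55]  (not all equal)
t=4: [62, 68, 78, 78, 77, 67, 58, 61, 64, 55, 47, 43, 34, 27, 32, 47, 60, 62]  (not all equal)
t=5: [72, 76, 76, 76, 76, 75, 69, 70, 71, 63, 54, 48, 39, 33, 39, 53, 66, 70]  (not all equal)
t=6: [81, 78, 78, 78, 78, 79, 80, 81, 80, 72, 62, 54, 45, 40, 46, 60, 74, 80]  (not all equal)
t=7: [73, 75, 76, 76, 75, 75, 74, 73, 75, 79, 71, 61, 52, 48, 54, 68, 77, 75]  (not all equal)
t=8: [81, 80, 78, 78, 79, 80, 81, 81, 79, 77, 78, 70, 60, 57, 63, 74, 77, 79]  (not all equal)
t=9: [73, 74, 75, 75, 75, 74, 73, 73, 75, 76, 77, 77, 70, 67, 73, 78, 77, 75]  (not all equal)
t=10: [81, 81, 80, 80, 80, 81, 81, 81, 80, 78, 77, 77, 79, 78, 79, 77, 77, 79]  (not all equal)
t=11: [73, 73, 73, 74, 73, 73, 73, 73, 74, 75, 76, 76, 75, 75, 75, 76, 76, 75]  (not all equal)
t=12: [81, 82, 81, 81, 81, 82, 82, 81, 81, 79, 78, 78, 79, 80, 79, 78, 78, 80]  (not all equal)
t=13: [72, 71, 72, 73, 72, 71, 71, 72, 73, 74, 75, 75, 75, 74, 75, 75, 75, 74]  (not all equal)
t=14: [82, 82, 82, 82, 82, 82, 82, 82, 82, 81, 80, 80, 80, 80, 80, 80, 80, 81]  (not all equal)
t=15: [71, 71, 71, 71, 71, 71, 71, 71, 71, 72, 73, 74, 74, 74, 74, 74, 73, 72]  (not all equal)
t=16: [82, 82, 82, 82, 82, 82, 82, 82, 82, 82, 82, 81, 81, 81, 81, 81, 82, 82]  (not all equal)
t=17: [71, 71, 71, 71, 71, 71, 71, 71, 71, 71, 71, 72, 73, 73, 73, 72, 71, 71]  (not all equal)
t=18: [82, 82, 82, 82, 82, 82, 82, 82, 82, 82, 82, 82, 82, 82, 82, 82, 82, 82]  (all equal)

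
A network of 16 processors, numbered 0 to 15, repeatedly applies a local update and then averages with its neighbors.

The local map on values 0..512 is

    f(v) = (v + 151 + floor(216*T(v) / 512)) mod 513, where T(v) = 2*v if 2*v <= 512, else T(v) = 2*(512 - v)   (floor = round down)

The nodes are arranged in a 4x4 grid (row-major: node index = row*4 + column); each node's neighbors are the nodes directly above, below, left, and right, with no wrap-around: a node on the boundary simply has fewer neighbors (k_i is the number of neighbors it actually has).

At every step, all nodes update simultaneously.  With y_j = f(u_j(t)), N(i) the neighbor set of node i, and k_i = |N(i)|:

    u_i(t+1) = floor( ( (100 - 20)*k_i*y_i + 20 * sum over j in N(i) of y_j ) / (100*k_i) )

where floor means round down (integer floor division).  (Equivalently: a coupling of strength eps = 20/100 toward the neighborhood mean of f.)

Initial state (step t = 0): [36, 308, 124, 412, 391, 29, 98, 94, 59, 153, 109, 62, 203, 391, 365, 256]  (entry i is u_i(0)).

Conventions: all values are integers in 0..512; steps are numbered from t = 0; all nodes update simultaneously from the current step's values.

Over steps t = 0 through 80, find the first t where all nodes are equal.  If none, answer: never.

Answer: never
Key observation: The state at step 17 reappears at step 19 — the system is in a cycle of period 2 from step 17 on.  No step 0..19 is synchronized, and the cycle repeats forever, so no step up to 80 (or ever) has all nodes equal.

Derivation:
t=0: [36, 308, 124, 412, 391, 29, 98, 94, 59, 153, 109, 62, 203, 391, 365, 256]  (not all equal)
t=1: [198, 147, 342, 177, 150, 213, 327, 307, 245, 393, 338, 264, 48, 142, 141, 127]  (not all equal)
t=2: [87, 348, 166, 405, 349, 79, 116, 140, 124, 137, 136, 130, 241, 381, 389, 360]  (not all equal)
t=3: [273, 170, 407, 193, 164, 287, 369, 386, 343, 382, 385, 374, 116, 144, 147, 152]  (not all equal)
t=4: [181, 395, 179, 431, 385, 149, 126, 154, 161, 142, 144, 148, 345, 393, 402, 399]  (not all equal)
t=5: [413, 197, 428, 201, 194, 392, 394, 410, 401, 400, 400, 403, 156, 149, 150, 161]  (not all equal)
t=6: [158, 27, 118, 33, 432, 143, 131, 125, 177, 146, 146, 153, 406, 406, 408, 413]  (not all equal)
t=7: [387, 241, 347, 243, 198, 388, 392, 373, 427, 408, 404, 408, 167, 152, 152, 163]  (not all equal)
t=8: [112, 91, 119, 94, 28, 121, 130, 125, 148, 147, 147, 153, 423, 412, 412, 417]  (not all equal)
t=9: [337, 327, 364, 334, 238, 365, 389, 381, 389, 405, 406, 408, 164, 153, 153, 164]  (not all equal)
t=10: [117, 121, 125, 123, 86, 124, 129, 128, 148, 147, 147, 154, 418, 414, 414, 419]  (not all equal)
t=11: [361, 374, 380, 378, 325, 377, 388, 389, 396, 405, 406, 410, 163, 153, 153, 164]  (not all equal)
t=12: [125, 127, 129, 129, 121, 127, 130, 130, 151, 147, 147, 154, 417, 414, 414, 419]  (not all equal)
t=13: [380, 384, 387, 388, 378, 386, 391, 392, 405, 406, 406, 410, 164, 153, 153, 164]  (not all equal)
t=14: [129, 129, 130, 130, 129, 130, 131, 131, 154, 147, 147, 155, 419, 414, 414, 419]  (not all equal)
t=15: [388, 388, 390, 390, 391, 391, 393, 394, 410, 406, 406, 412, 164, 153, 153, 165]  (not all equal)
t=16: [130, 130, 130, 130, 131, 131, 131, 131, 155, 147, 147, 155, 419, 414, 414, 420]  (not all equal)
t=17: [390, 390, 390, 390, 394, 393, 393, 394, 412, 406, 406, 412, 165, 153, 153, 165]  (not all equal)
t=18: [130, 130, 130, 130, 131, 131, 131, 131, 155, 147, 147, 155, 420, 414, 414, 420]  (not all equal)
t=19: [390, 390, 390, 390, 394, 393, 393, 394, 412, 406, 406, 412, 165, 153, 153, 165]  (not all equal)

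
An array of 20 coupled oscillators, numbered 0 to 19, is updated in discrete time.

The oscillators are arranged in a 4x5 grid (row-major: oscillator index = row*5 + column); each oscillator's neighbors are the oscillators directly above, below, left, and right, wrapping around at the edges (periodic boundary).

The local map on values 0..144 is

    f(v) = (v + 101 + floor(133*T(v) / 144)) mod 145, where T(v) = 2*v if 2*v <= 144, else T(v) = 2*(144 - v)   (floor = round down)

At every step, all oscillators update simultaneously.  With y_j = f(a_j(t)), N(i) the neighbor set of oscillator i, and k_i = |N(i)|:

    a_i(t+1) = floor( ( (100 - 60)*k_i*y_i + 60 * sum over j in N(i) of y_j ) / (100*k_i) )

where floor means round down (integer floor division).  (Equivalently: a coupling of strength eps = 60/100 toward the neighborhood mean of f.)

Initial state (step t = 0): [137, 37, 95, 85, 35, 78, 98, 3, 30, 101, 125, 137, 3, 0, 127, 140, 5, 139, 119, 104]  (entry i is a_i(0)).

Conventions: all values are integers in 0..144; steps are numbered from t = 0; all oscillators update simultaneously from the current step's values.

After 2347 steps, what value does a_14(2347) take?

Simulating step by step:
t=0: [137, 37, 95, 85, 35, 78, 98, 3, 30, 101, 125, 137, 3, 0, 127, 140, 5, 139, 119, 104]
t=1: [76, 99, 98, 55, 78, 78, 97, 107, 68, 87, 96, 113, 106, 98, 118, 111, 101, 114, 99, 112]
t=2: [47, 118, 131, 88, 42, 48, 116, 114, 59, 23, 113, 132, 130, 114, 110, 113, 131, 131, 130, 110]
t=3: [97, 113, 98, 63, 66, 90, 116, 120, 90, 71, 118, 114, 115, 120, 111, 118, 114, 111, 99, 117]
t=4: [114, 129, 131, 116, 118, 59, 104, 105, 58, 45, 104, 124, 123, 106, 107, 125, 125, 129, 130, 128]
t=5: [120, 117, 116, 118, 115, 120, 125, 125, 119, 108, 126, 121, 120, 124, 121, 119, 114, 113, 116, 117]
t=6: [121, 121, 122, 122, 123, 120, 117, 118, 121, 124, 117, 119, 119, 118, 120, 120, 123, 124, 122, 121]
t=7: [119, 119, 118, 118, 117, 119, 121, 120, 119, 117, 120, 120, 120, 120, 119, 119, 118, 117, 118, 118]
t=8: [121, 121, 121, 121, 121, 120, 119, 120, 121, 121, 120, 120, 120, 120, 121, 121, 121, 121, 121, 121]
t=9: [119, 119, 119, 119, 119, 119, 120, 119, 119, 119, 119, 120, 119, 119, 119, 119, 119, 119, 119, 119]
t=10: [121, 120, 121, 121, 121, 120, 120, 120, 121, 121, 120, 120, 120, 121, 121, 121, 120, 121, 121, 121]
t=11: [119, 119, 119, 119, 119, 119, 120, 119, 119, 119, 119, 120, 119, 119, 119, 119, 119, 119, 119, 119]

Answer: a_14(2347) = 119
Key observation: The state at step 9, [119, 119, 119, 119, 119, 119, 120, 119, 119, 119, 119, 120, 119, 119, 119, 119, 119, 119, 119, 119], reappears at step 11: the system is in a cycle of period 2 from step 9 on.  Therefore the state at step 2347 equals the state at step 9 + ((2347 - 9) mod 2) = 9, which is [119, 119, 119, 119, 119, 119, 120, 119, 119, 119, 119, 120, 119, 119, 119, 119, 119, 119, 119, 119].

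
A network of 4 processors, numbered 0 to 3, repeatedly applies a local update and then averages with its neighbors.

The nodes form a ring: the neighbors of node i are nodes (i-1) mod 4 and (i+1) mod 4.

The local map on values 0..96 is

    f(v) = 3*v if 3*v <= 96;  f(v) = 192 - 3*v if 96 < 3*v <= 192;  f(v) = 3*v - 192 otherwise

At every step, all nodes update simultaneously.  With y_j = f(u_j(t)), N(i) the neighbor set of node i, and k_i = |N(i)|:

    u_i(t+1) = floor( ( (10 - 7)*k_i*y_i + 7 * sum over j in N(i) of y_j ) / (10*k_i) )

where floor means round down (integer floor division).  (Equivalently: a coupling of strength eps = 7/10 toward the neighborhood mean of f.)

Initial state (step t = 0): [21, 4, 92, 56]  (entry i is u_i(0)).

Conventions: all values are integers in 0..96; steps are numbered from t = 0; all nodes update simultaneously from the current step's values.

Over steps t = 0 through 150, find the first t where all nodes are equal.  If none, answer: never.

Answer: never
Key observation: The state at step 36 reappears at step 48 — the system is in a cycle of period 12 from step 36 on.  No step 0..48 is synchronized, and the cycle repeats forever, so no step up to 150 (or ever) has all nodes equal.

Derivation:
t=0: [21, 4, 92, 56]  (not all equal)
t=1: [31, 55, 37, 58]  (not all equal)
t=2: [43, 69, 40, 66]  (not all equal)
t=3: [26, 51, 28, 49]  (not all equal)
t=4: [52, 68, 54, 70]  (not all equal)
t=5: [21, 26, 19, 28]  (not all equal)
t=6: [75, 65, 73, 67]  (not all equal)
t=7: [14, 21, 12, 23]  (not all equal)
t=8: [58, 46, 57, 48]  (not all equal)
t=9: [41, 29, 42, 28]  (not all equal)
t=10: [80, 73, 79, 72]  (not all equal)
t=11: [32, 40, 31, 39]  (not all equal)
t=12: [80, 87, 79, 88]  (not all equal)
t=13: [63, 53, 62, 54]  (not all equal)
t=14: [22, 13, 23, 12]  (not all equal)
t=15: [46, 58, 46, 58]  (not all equal)
t=16: [28, 43, 28, 43]  (not all equal)
t=17: [69, 77, 69, 77]  (not all equal)
t=18: [31, 22, 31, 22]  (not all equal)
t=19: [74, 84, 74, 84]  (not all equal)
t=20: [51, 39, 51, 39]  (not all equal)
t=21: [64, 49, 64, 49]  (not all equal)
t=22: [31, 13, 31, 13]  (not all equal)
t=23: [55, 76, 55, 76]  (not all equal)
t=24: [33, 29, 33, 29]  (not all equal)
t=25: [88, 91, 88, 91]  (not all equal)
t=26: [78, 74, 78, 74]  (not all equal)
t=27: [33, 38, 33, 38]  (not all equal)
t=28: [82, 88, 82, 88]  (not all equal)
t=29: [66, 59, 66, 59]  (not all equal)
t=30: [12, 8, 12, 8]  (not all equal)
t=31: [27, 32, 27, 32]  (not all equal)
t=32: [91, 85, 91, 85]  (not all equal)
t=33: [68, 75, 68, 75]  (not all equal)
t=34: [26, 18, 26, 18]  (not all equal)
t=35: [61, 70, 61, 70]  (not all equal)
t=36: [15, 11, 15, 11]  (not all equal)
t=37: [36, 41, 36, 41]  (not all equal)
t=38: [73, 79, 73, 79]  (not all equal)
t=39: [39, 32, 39, 32]  (not all equal)
t=40: [89, 81, 89, 81]  (not all equal)
t=41: [58, 67, 58, 67]  (not all equal)
t=42: [11, 15, 11, 15]  (not all equal)
t=43: [41, 36, 41, 36]  (not all equal)
t=44: [79, 73, 79, 73]  (not all equal)
t=45: [32, 39, 32, 39]  (not all equal)
t=46: [81, 89, 81, 89]  (not all equal)
t=47: [67, 58, 67, 58]  (not all equal)
t=48: [15, 11, 15, 11]  (not all equal)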